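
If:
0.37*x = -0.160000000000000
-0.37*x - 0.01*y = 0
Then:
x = -0.43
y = 16.00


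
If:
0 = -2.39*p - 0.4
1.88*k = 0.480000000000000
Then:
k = 0.26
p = -0.17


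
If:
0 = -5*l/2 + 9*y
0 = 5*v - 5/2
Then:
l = 18*y/5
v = 1/2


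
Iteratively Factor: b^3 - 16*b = (b + 4)*(b^2 - 4*b) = b*(b + 4)*(b - 4)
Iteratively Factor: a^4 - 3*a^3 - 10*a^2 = (a + 2)*(a^3 - 5*a^2) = a*(a + 2)*(a^2 - 5*a) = a*(a - 5)*(a + 2)*(a)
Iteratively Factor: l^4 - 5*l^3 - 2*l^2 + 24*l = (l - 4)*(l^3 - l^2 - 6*l) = (l - 4)*(l + 2)*(l^2 - 3*l) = l*(l - 4)*(l + 2)*(l - 3)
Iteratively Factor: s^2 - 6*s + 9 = (s - 3)*(s - 3)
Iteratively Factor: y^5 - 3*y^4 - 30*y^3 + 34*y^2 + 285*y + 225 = (y + 3)*(y^4 - 6*y^3 - 12*y^2 + 70*y + 75) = (y - 5)*(y + 3)*(y^3 - y^2 - 17*y - 15) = (y - 5)^2*(y + 3)*(y^2 + 4*y + 3) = (y - 5)^2*(y + 1)*(y + 3)*(y + 3)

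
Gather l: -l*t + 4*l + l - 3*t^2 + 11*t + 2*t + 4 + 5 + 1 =l*(5 - t) - 3*t^2 + 13*t + 10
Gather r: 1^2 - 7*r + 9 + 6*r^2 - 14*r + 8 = 6*r^2 - 21*r + 18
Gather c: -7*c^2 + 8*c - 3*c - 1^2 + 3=-7*c^2 + 5*c + 2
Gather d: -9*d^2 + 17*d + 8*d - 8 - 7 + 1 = -9*d^2 + 25*d - 14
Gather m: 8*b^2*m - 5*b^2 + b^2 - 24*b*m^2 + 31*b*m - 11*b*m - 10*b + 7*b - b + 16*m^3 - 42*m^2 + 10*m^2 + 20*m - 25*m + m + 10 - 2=-4*b^2 - 4*b + 16*m^3 + m^2*(-24*b - 32) + m*(8*b^2 + 20*b - 4) + 8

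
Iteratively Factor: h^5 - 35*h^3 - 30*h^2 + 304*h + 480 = (h + 3)*(h^4 - 3*h^3 - 26*h^2 + 48*h + 160) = (h + 2)*(h + 3)*(h^3 - 5*h^2 - 16*h + 80) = (h - 5)*(h + 2)*(h + 3)*(h^2 - 16) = (h - 5)*(h - 4)*(h + 2)*(h + 3)*(h + 4)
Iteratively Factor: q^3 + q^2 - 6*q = (q + 3)*(q^2 - 2*q) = (q - 2)*(q + 3)*(q)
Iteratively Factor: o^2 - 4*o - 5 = (o + 1)*(o - 5)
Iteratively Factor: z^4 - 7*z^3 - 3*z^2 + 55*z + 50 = (z + 2)*(z^3 - 9*z^2 + 15*z + 25) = (z + 1)*(z + 2)*(z^2 - 10*z + 25) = (z - 5)*(z + 1)*(z + 2)*(z - 5)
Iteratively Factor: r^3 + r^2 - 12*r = (r)*(r^2 + r - 12) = r*(r + 4)*(r - 3)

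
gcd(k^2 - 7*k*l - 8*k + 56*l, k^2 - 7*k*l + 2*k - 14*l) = k - 7*l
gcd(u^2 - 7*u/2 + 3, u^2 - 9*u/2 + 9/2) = u - 3/2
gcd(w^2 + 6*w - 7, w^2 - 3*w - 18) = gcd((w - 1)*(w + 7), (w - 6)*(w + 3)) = 1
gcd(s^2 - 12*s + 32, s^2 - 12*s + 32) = s^2 - 12*s + 32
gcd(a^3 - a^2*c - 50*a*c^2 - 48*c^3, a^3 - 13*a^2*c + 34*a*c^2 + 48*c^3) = a^2 - 7*a*c - 8*c^2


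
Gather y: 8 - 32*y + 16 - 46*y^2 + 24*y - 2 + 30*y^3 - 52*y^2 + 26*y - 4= 30*y^3 - 98*y^2 + 18*y + 18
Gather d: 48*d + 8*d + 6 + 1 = 56*d + 7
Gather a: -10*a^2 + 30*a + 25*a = -10*a^2 + 55*a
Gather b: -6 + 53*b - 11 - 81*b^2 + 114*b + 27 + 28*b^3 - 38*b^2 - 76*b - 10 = 28*b^3 - 119*b^2 + 91*b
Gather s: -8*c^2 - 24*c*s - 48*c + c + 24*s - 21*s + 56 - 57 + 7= -8*c^2 - 47*c + s*(3 - 24*c) + 6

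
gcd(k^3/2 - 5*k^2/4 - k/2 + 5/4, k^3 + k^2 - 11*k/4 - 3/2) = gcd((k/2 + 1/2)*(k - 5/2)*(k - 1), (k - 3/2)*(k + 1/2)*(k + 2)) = 1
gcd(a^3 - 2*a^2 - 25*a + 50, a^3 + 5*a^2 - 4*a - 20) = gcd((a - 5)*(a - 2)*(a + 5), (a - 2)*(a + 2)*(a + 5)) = a^2 + 3*a - 10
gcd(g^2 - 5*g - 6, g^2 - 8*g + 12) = g - 6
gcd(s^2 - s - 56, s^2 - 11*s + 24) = s - 8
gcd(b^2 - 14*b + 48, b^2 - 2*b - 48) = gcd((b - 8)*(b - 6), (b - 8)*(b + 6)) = b - 8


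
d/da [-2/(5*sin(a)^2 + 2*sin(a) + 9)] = 4*(5*sin(a) + 1)*cos(a)/(5*sin(a)^2 + 2*sin(a) + 9)^2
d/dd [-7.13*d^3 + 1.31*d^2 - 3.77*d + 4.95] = -21.39*d^2 + 2.62*d - 3.77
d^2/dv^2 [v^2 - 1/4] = 2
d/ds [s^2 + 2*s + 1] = 2*s + 2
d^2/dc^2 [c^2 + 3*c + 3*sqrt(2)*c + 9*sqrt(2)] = 2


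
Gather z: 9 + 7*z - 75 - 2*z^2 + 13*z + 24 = -2*z^2 + 20*z - 42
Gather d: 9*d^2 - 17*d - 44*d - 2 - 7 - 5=9*d^2 - 61*d - 14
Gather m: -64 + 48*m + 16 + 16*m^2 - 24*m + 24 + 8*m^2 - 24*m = 24*m^2 - 24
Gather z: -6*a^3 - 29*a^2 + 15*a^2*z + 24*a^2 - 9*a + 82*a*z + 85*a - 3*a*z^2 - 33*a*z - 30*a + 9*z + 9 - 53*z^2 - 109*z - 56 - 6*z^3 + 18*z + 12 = -6*a^3 - 5*a^2 + 46*a - 6*z^3 + z^2*(-3*a - 53) + z*(15*a^2 + 49*a - 82) - 35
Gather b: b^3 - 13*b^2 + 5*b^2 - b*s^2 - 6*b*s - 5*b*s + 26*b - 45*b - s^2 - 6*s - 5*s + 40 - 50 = b^3 - 8*b^2 + b*(-s^2 - 11*s - 19) - s^2 - 11*s - 10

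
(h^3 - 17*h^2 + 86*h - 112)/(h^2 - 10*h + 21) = (h^2 - 10*h + 16)/(h - 3)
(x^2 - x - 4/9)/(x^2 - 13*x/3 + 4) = (x + 1/3)/(x - 3)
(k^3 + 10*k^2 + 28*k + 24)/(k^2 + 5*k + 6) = (k^2 + 8*k + 12)/(k + 3)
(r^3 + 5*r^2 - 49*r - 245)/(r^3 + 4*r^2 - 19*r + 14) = (r^2 - 2*r - 35)/(r^2 - 3*r + 2)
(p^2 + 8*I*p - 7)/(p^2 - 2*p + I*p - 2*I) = (p + 7*I)/(p - 2)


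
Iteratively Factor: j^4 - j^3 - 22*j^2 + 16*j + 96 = (j + 2)*(j^3 - 3*j^2 - 16*j + 48) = (j - 4)*(j + 2)*(j^2 + j - 12) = (j - 4)*(j + 2)*(j + 4)*(j - 3)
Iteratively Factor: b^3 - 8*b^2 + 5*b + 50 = (b + 2)*(b^2 - 10*b + 25) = (b - 5)*(b + 2)*(b - 5)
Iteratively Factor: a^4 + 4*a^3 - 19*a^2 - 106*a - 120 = (a + 3)*(a^3 + a^2 - 22*a - 40) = (a + 3)*(a + 4)*(a^2 - 3*a - 10) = (a - 5)*(a + 3)*(a + 4)*(a + 2)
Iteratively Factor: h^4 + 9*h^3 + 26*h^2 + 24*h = (h)*(h^3 + 9*h^2 + 26*h + 24) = h*(h + 2)*(h^2 + 7*h + 12) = h*(h + 2)*(h + 4)*(h + 3)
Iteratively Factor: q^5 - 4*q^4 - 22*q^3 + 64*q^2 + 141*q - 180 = (q + 3)*(q^4 - 7*q^3 - q^2 + 67*q - 60) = (q - 4)*(q + 3)*(q^3 - 3*q^2 - 13*q + 15) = (q - 4)*(q - 1)*(q + 3)*(q^2 - 2*q - 15) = (q - 4)*(q - 1)*(q + 3)^2*(q - 5)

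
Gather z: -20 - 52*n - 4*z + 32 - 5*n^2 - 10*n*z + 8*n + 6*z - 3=-5*n^2 - 44*n + z*(2 - 10*n) + 9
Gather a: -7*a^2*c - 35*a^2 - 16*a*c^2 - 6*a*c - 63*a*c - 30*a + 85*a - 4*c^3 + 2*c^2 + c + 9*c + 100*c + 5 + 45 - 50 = a^2*(-7*c - 35) + a*(-16*c^2 - 69*c + 55) - 4*c^3 + 2*c^2 + 110*c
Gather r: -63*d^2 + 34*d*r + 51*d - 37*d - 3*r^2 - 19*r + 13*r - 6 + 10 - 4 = -63*d^2 + 14*d - 3*r^2 + r*(34*d - 6)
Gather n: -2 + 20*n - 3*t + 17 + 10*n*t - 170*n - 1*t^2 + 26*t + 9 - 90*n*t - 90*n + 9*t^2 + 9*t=n*(-80*t - 240) + 8*t^2 + 32*t + 24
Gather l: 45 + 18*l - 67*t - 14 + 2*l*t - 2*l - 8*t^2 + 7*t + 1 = l*(2*t + 16) - 8*t^2 - 60*t + 32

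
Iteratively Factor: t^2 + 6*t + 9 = (t + 3)*(t + 3)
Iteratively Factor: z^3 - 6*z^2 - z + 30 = (z - 3)*(z^2 - 3*z - 10) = (z - 5)*(z - 3)*(z + 2)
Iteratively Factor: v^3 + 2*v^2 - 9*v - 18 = (v - 3)*(v^2 + 5*v + 6) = (v - 3)*(v + 2)*(v + 3)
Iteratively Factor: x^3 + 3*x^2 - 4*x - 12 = (x - 2)*(x^2 + 5*x + 6) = (x - 2)*(x + 2)*(x + 3)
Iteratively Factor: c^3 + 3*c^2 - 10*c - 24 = (c + 2)*(c^2 + c - 12) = (c - 3)*(c + 2)*(c + 4)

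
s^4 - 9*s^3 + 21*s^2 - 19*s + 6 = (s - 6)*(s - 1)^3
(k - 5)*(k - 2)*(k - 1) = k^3 - 8*k^2 + 17*k - 10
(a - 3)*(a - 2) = a^2 - 5*a + 6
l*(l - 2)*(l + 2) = l^3 - 4*l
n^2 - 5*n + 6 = (n - 3)*(n - 2)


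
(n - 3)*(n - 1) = n^2 - 4*n + 3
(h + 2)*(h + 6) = h^2 + 8*h + 12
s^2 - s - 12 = (s - 4)*(s + 3)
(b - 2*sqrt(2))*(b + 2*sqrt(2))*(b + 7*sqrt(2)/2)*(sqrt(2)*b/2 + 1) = sqrt(2)*b^4/2 + 9*b^3/2 - sqrt(2)*b^2/2 - 36*b - 28*sqrt(2)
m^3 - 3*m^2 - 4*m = m*(m - 4)*(m + 1)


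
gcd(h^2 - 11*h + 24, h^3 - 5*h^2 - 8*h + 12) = 1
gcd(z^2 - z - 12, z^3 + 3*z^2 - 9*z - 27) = z + 3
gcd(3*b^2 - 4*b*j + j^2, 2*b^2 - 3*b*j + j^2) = b - j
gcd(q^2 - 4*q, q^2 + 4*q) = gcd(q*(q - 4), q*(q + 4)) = q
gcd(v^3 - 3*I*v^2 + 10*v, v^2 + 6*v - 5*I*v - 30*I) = v - 5*I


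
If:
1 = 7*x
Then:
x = 1/7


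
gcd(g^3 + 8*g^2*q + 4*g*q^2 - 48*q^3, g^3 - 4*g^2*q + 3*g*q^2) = 1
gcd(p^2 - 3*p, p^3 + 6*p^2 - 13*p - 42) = p - 3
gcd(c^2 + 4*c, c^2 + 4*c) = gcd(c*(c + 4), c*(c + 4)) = c^2 + 4*c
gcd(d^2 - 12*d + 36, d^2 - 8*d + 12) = d - 6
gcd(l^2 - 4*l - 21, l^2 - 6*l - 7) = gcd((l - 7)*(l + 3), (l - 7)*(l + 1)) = l - 7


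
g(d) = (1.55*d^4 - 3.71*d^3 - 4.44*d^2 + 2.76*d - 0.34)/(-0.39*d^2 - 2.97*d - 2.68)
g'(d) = (0.78*d + 2.97)*(1.55*d^4 - 3.71*d^3 - 4.44*d^2 + 2.76*d - 0.34)/(-0.39*d^2 - 2.97*d - 2.68)^2 + (6.2*d^3 - 11.13*d^2 - 8.88*d + 2.76)/(-0.39*d^2 - 2.97*d - 2.68)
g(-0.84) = 6.13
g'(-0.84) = -27.96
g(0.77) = 0.38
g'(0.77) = 1.25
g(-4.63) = 358.66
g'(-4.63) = -383.71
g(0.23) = -0.01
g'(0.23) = -0.06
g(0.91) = 0.57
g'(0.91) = 1.36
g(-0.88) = 7.46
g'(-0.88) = -40.10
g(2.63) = 1.30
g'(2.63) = -1.65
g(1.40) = 1.24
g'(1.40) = 1.24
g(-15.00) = -1960.53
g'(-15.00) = 134.65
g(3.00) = 0.44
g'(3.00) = -3.03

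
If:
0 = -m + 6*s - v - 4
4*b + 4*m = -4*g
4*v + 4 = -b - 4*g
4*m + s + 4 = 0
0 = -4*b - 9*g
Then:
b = 972/493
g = -432/493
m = -540/493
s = 188/493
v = -304/493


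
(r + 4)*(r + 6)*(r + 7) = r^3 + 17*r^2 + 94*r + 168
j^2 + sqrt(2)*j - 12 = (j - 2*sqrt(2))*(j + 3*sqrt(2))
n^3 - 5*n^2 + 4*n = n*(n - 4)*(n - 1)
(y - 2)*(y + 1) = y^2 - y - 2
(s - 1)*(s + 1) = s^2 - 1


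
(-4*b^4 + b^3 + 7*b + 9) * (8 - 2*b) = 8*b^5 - 34*b^4 + 8*b^3 - 14*b^2 + 38*b + 72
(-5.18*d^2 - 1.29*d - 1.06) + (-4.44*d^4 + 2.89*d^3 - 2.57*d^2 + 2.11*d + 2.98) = -4.44*d^4 + 2.89*d^3 - 7.75*d^2 + 0.82*d + 1.92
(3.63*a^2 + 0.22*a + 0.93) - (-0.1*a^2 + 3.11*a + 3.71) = 3.73*a^2 - 2.89*a - 2.78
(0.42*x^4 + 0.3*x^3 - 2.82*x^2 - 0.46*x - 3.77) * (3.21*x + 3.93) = 1.3482*x^5 + 2.6136*x^4 - 7.8732*x^3 - 12.5592*x^2 - 13.9095*x - 14.8161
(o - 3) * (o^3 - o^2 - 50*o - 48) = o^4 - 4*o^3 - 47*o^2 + 102*o + 144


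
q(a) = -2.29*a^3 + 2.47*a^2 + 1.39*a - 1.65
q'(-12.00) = -1047.17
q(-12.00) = 4294.47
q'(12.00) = -928.61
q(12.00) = -3586.41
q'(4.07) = -92.31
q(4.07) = -109.47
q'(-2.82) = -67.17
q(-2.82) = 65.43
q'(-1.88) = -32.18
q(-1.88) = 19.68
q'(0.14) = 1.95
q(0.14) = -1.41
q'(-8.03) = -481.26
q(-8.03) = 1332.18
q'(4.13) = -95.39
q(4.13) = -115.10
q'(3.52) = -66.34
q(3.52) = -66.03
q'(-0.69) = -5.29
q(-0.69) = -0.68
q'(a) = -6.87*a^2 + 4.94*a + 1.39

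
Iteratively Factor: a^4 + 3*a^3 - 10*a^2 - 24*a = (a - 3)*(a^3 + 6*a^2 + 8*a) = (a - 3)*(a + 2)*(a^2 + 4*a) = a*(a - 3)*(a + 2)*(a + 4)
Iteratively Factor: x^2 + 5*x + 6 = (x + 2)*(x + 3)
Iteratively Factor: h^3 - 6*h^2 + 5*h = (h - 5)*(h^2 - h) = h*(h - 5)*(h - 1)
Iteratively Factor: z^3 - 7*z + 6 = (z + 3)*(z^2 - 3*z + 2) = (z - 2)*(z + 3)*(z - 1)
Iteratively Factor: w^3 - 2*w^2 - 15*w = (w)*(w^2 - 2*w - 15) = w*(w - 5)*(w + 3)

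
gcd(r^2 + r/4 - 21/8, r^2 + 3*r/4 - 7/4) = r + 7/4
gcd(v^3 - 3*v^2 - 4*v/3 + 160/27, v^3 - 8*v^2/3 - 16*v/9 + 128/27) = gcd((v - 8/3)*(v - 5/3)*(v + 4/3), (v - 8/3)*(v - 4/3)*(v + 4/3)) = v^2 - 4*v/3 - 32/9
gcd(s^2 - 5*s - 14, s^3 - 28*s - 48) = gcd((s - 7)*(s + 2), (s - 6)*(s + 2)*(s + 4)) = s + 2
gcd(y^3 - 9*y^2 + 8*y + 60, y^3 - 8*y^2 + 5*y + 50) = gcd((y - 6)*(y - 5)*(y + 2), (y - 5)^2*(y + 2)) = y^2 - 3*y - 10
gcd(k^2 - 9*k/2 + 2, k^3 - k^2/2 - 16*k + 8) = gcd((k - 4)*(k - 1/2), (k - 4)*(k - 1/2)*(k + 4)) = k^2 - 9*k/2 + 2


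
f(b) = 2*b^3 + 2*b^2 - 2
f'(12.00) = 912.00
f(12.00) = 3742.00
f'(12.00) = 912.00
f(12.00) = 3742.00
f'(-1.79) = 12.06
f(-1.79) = -7.06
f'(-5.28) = 146.15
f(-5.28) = -240.64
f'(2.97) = 64.81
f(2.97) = 68.04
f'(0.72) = 5.99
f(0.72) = -0.22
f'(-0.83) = 0.81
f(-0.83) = -1.77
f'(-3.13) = 46.26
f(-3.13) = -43.73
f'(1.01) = 10.16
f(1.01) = 2.10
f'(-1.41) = 6.29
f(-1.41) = -3.63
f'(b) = 6*b^2 + 4*b = 2*b*(3*b + 2)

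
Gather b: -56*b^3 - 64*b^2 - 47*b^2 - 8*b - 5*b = -56*b^3 - 111*b^2 - 13*b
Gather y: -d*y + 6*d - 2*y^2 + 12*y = 6*d - 2*y^2 + y*(12 - d)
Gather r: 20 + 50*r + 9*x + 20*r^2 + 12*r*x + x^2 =20*r^2 + r*(12*x + 50) + x^2 + 9*x + 20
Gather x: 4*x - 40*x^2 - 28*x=-40*x^2 - 24*x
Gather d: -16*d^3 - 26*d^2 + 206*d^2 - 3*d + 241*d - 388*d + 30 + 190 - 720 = -16*d^3 + 180*d^2 - 150*d - 500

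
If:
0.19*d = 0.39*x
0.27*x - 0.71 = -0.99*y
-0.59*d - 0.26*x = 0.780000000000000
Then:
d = -1.09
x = -0.53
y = 0.86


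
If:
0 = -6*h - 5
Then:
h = -5/6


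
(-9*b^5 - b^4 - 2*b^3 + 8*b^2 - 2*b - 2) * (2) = -18*b^5 - 2*b^4 - 4*b^3 + 16*b^2 - 4*b - 4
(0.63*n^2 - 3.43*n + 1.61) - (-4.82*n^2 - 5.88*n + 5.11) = 5.45*n^2 + 2.45*n - 3.5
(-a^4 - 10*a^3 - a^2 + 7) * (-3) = 3*a^4 + 30*a^3 + 3*a^2 - 21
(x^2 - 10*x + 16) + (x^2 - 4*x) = 2*x^2 - 14*x + 16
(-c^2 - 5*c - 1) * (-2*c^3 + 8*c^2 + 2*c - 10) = 2*c^5 + 2*c^4 - 40*c^3 - 8*c^2 + 48*c + 10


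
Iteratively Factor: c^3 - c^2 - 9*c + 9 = (c - 3)*(c^2 + 2*c - 3) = (c - 3)*(c - 1)*(c + 3)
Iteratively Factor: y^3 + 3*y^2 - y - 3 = (y - 1)*(y^2 + 4*y + 3) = (y - 1)*(y + 3)*(y + 1)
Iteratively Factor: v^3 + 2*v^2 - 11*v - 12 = (v + 4)*(v^2 - 2*v - 3) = (v - 3)*(v + 4)*(v + 1)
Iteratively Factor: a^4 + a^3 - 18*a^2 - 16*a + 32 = (a - 4)*(a^3 + 5*a^2 + 2*a - 8) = (a - 4)*(a + 4)*(a^2 + a - 2) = (a - 4)*(a + 2)*(a + 4)*(a - 1)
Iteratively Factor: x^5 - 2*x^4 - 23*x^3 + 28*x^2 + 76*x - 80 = (x - 5)*(x^4 + 3*x^3 - 8*x^2 - 12*x + 16) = (x - 5)*(x + 2)*(x^3 + x^2 - 10*x + 8) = (x - 5)*(x + 2)*(x + 4)*(x^2 - 3*x + 2) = (x - 5)*(x - 2)*(x + 2)*(x + 4)*(x - 1)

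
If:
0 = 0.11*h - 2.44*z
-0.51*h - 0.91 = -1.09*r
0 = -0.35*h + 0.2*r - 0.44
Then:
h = -1.06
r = 0.34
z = -0.05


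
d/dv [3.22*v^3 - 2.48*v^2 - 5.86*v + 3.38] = 9.66*v^2 - 4.96*v - 5.86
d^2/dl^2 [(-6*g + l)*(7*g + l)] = 2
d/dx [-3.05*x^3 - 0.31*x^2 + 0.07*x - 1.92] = -9.15*x^2 - 0.62*x + 0.07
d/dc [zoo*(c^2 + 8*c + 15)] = zoo*(c + 4)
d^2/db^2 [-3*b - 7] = 0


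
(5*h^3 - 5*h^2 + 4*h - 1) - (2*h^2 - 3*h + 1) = 5*h^3 - 7*h^2 + 7*h - 2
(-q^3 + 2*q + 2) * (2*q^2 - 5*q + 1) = -2*q^5 + 5*q^4 + 3*q^3 - 6*q^2 - 8*q + 2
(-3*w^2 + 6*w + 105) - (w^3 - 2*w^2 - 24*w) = -w^3 - w^2 + 30*w + 105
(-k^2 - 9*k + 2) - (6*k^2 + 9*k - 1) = -7*k^2 - 18*k + 3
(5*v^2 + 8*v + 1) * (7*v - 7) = 35*v^3 + 21*v^2 - 49*v - 7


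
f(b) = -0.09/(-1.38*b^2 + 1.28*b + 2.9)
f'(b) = -0.09*(2.76*b - 1.28)/(-1.38*b^2 + 1.28*b + 2.9)^2 = (0.1152 - 0.2484*b)/(-1.38*b^2 + 1.28*b + 2.9)^2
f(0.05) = -0.03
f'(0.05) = 0.01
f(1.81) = -0.13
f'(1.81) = -0.69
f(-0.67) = -0.06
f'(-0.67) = 0.14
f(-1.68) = 0.03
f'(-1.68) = 0.05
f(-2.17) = 0.01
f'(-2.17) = 0.02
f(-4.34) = 0.00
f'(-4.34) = 0.00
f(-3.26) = 0.01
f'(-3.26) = 0.00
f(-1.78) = 0.02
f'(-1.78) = 0.04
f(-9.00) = 0.00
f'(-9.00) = 0.00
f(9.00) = 0.00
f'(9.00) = -0.00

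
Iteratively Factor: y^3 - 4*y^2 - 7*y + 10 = (y + 2)*(y^2 - 6*y + 5) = (y - 1)*(y + 2)*(y - 5)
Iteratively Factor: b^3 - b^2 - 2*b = (b + 1)*(b^2 - 2*b) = (b - 2)*(b + 1)*(b)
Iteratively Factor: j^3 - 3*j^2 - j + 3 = (j - 3)*(j^2 - 1) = (j - 3)*(j + 1)*(j - 1)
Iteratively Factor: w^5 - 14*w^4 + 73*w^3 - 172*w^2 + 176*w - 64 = (w - 1)*(w^4 - 13*w^3 + 60*w^2 - 112*w + 64) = (w - 4)*(w - 1)*(w^3 - 9*w^2 + 24*w - 16) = (w - 4)*(w - 1)^2*(w^2 - 8*w + 16) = (w - 4)^2*(w - 1)^2*(w - 4)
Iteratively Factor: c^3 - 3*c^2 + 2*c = (c - 1)*(c^2 - 2*c) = c*(c - 1)*(c - 2)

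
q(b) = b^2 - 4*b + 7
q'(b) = 2*b - 4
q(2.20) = 3.04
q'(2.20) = 0.40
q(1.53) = 3.22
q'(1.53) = -0.94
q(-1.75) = 17.06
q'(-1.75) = -7.50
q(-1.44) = 14.83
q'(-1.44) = -6.88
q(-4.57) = 46.16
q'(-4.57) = -13.14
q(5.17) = 13.05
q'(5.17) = 6.34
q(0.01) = 6.96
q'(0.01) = -3.98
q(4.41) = 8.81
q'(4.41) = 4.82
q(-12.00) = 199.00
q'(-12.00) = -28.00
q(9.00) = 52.00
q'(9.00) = 14.00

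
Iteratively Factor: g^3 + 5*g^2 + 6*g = (g + 3)*(g^2 + 2*g) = g*(g + 3)*(g + 2)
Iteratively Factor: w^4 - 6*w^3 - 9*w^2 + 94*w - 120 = (w - 5)*(w^3 - w^2 - 14*w + 24) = (w - 5)*(w + 4)*(w^2 - 5*w + 6) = (w - 5)*(w - 2)*(w + 4)*(w - 3)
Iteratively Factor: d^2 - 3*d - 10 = (d + 2)*(d - 5)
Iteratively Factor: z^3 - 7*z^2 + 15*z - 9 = (z - 3)*(z^2 - 4*z + 3) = (z - 3)^2*(z - 1)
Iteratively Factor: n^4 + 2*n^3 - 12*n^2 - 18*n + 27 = (n - 3)*(n^3 + 5*n^2 + 3*n - 9) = (n - 3)*(n + 3)*(n^2 + 2*n - 3) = (n - 3)*(n + 3)^2*(n - 1)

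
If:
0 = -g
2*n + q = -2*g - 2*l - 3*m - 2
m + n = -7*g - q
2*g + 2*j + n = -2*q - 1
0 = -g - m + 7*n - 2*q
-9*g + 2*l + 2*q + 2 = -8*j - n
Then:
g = 0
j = 1/2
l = -2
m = 18/17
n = -2/17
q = -16/17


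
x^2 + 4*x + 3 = (x + 1)*(x + 3)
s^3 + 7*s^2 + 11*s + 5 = (s + 1)^2*(s + 5)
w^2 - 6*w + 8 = (w - 4)*(w - 2)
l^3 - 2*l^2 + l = l*(l - 1)^2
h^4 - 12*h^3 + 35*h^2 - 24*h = h*(h - 8)*(h - 3)*(h - 1)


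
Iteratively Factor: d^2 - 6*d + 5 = (d - 5)*(d - 1)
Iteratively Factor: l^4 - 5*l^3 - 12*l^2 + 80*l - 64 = (l - 4)*(l^3 - l^2 - 16*l + 16) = (l - 4)*(l - 1)*(l^2 - 16) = (l - 4)^2*(l - 1)*(l + 4)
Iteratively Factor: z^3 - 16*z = (z - 4)*(z^2 + 4*z) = (z - 4)*(z + 4)*(z)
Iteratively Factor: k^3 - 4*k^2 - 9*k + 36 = (k - 4)*(k^2 - 9) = (k - 4)*(k + 3)*(k - 3)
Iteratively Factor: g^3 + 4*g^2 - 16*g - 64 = (g + 4)*(g^2 - 16) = (g - 4)*(g + 4)*(g + 4)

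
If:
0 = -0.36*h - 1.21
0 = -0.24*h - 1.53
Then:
No Solution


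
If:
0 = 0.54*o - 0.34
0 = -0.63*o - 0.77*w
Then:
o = 0.63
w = -0.52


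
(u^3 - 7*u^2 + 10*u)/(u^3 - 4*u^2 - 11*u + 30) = u/(u + 3)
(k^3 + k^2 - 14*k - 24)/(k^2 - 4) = (k^2 - k - 12)/(k - 2)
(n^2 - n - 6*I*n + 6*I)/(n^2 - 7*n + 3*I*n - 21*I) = (n^2 - n - 6*I*n + 6*I)/(n^2 - 7*n + 3*I*n - 21*I)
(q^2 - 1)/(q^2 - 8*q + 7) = (q + 1)/(q - 7)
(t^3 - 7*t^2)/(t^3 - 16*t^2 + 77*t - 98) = t^2/(t^2 - 9*t + 14)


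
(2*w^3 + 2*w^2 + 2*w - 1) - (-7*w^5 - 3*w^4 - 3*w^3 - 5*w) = 7*w^5 + 3*w^4 + 5*w^3 + 2*w^2 + 7*w - 1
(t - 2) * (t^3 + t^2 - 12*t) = t^4 - t^3 - 14*t^2 + 24*t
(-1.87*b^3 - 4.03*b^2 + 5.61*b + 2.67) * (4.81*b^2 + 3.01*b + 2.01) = -8.9947*b^5 - 25.013*b^4 + 11.0951*b^3 + 21.6285*b^2 + 19.3128*b + 5.3667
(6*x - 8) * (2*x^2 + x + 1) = 12*x^3 - 10*x^2 - 2*x - 8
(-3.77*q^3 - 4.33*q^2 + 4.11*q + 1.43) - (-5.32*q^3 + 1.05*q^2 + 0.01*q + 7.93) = 1.55*q^3 - 5.38*q^2 + 4.1*q - 6.5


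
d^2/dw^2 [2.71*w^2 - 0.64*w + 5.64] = 5.42000000000000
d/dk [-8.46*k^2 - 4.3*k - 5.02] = -16.92*k - 4.3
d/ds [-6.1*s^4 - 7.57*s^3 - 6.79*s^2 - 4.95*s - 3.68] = -24.4*s^3 - 22.71*s^2 - 13.58*s - 4.95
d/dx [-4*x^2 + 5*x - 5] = 5 - 8*x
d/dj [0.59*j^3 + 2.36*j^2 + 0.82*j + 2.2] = 1.77*j^2 + 4.72*j + 0.82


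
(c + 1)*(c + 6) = c^2 + 7*c + 6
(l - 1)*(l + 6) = l^2 + 5*l - 6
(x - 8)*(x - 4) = x^2 - 12*x + 32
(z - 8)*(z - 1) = z^2 - 9*z + 8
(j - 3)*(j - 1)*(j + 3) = j^3 - j^2 - 9*j + 9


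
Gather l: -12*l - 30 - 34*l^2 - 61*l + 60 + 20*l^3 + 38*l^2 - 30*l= 20*l^3 + 4*l^2 - 103*l + 30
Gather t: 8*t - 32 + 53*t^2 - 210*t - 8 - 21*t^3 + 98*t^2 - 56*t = -21*t^3 + 151*t^2 - 258*t - 40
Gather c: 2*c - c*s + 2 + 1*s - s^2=c*(2 - s) - s^2 + s + 2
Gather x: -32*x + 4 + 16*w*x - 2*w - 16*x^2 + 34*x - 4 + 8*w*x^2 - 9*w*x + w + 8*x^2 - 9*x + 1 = -w + x^2*(8*w - 8) + x*(7*w - 7) + 1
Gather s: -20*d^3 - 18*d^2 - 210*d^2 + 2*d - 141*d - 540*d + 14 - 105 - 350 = -20*d^3 - 228*d^2 - 679*d - 441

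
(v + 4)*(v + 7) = v^2 + 11*v + 28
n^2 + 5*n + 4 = (n + 1)*(n + 4)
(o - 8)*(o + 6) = o^2 - 2*o - 48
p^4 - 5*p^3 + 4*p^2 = p^2*(p - 4)*(p - 1)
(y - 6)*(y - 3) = y^2 - 9*y + 18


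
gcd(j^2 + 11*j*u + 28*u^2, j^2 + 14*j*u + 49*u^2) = j + 7*u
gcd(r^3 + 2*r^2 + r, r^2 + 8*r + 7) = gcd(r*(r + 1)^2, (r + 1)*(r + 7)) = r + 1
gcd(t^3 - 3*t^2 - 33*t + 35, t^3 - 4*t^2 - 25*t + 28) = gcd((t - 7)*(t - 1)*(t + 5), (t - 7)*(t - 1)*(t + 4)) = t^2 - 8*t + 7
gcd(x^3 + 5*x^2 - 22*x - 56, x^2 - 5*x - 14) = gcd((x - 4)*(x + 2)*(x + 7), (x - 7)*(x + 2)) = x + 2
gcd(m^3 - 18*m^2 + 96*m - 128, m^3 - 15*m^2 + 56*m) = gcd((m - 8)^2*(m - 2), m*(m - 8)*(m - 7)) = m - 8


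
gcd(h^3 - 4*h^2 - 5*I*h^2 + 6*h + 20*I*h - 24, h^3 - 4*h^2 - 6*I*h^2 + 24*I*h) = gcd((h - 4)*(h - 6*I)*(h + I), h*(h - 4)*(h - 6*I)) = h^2 + h*(-4 - 6*I) + 24*I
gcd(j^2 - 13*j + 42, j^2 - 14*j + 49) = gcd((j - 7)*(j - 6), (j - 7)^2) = j - 7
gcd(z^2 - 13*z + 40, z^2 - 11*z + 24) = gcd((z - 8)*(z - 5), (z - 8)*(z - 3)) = z - 8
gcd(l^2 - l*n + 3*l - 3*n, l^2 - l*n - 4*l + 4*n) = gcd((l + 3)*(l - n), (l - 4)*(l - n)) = l - n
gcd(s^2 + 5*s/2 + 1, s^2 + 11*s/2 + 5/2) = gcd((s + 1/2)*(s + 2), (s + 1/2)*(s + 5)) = s + 1/2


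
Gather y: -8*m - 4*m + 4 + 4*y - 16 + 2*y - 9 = -12*m + 6*y - 21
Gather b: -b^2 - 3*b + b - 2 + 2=-b^2 - 2*b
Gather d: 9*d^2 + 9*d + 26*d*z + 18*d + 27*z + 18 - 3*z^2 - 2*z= 9*d^2 + d*(26*z + 27) - 3*z^2 + 25*z + 18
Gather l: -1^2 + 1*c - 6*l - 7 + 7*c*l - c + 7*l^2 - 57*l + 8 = 7*l^2 + l*(7*c - 63)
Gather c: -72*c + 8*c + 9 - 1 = 8 - 64*c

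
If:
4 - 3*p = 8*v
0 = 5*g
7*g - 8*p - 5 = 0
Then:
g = 0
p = -5/8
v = 47/64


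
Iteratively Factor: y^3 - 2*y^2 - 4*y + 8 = (y + 2)*(y^2 - 4*y + 4) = (y - 2)*(y + 2)*(y - 2)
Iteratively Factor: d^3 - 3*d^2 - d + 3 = (d + 1)*(d^2 - 4*d + 3) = (d - 3)*(d + 1)*(d - 1)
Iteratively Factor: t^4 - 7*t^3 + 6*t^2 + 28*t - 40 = (t - 2)*(t^3 - 5*t^2 - 4*t + 20) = (t - 2)*(t + 2)*(t^2 - 7*t + 10) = (t - 2)^2*(t + 2)*(t - 5)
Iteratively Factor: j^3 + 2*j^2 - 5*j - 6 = (j + 3)*(j^2 - j - 2) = (j - 2)*(j + 3)*(j + 1)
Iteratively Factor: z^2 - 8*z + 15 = (z - 5)*(z - 3)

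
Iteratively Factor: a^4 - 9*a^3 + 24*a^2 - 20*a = (a - 2)*(a^3 - 7*a^2 + 10*a) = (a - 5)*(a - 2)*(a^2 - 2*a) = a*(a - 5)*(a - 2)*(a - 2)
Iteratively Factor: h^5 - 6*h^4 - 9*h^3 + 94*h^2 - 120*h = (h + 4)*(h^4 - 10*h^3 + 31*h^2 - 30*h) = (h - 2)*(h + 4)*(h^3 - 8*h^2 + 15*h) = (h - 3)*(h - 2)*(h + 4)*(h^2 - 5*h) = h*(h - 3)*(h - 2)*(h + 4)*(h - 5)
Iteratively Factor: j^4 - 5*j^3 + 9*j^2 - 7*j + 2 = (j - 1)*(j^3 - 4*j^2 + 5*j - 2) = (j - 2)*(j - 1)*(j^2 - 2*j + 1) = (j - 2)*(j - 1)^2*(j - 1)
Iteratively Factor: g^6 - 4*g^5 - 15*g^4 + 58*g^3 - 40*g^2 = (g)*(g^5 - 4*g^4 - 15*g^3 + 58*g^2 - 40*g) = g*(g + 4)*(g^4 - 8*g^3 + 17*g^2 - 10*g) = g^2*(g + 4)*(g^3 - 8*g^2 + 17*g - 10) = g^2*(g - 2)*(g + 4)*(g^2 - 6*g + 5) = g^2*(g - 5)*(g - 2)*(g + 4)*(g - 1)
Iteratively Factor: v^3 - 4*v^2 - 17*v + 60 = (v - 5)*(v^2 + v - 12) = (v - 5)*(v - 3)*(v + 4)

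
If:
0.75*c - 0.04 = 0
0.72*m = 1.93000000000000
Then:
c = 0.05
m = 2.68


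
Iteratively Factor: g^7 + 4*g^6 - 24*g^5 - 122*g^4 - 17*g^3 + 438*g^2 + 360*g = (g - 2)*(g^6 + 6*g^5 - 12*g^4 - 146*g^3 - 309*g^2 - 180*g) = (g - 2)*(g + 3)*(g^5 + 3*g^4 - 21*g^3 - 83*g^2 - 60*g) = (g - 5)*(g - 2)*(g + 3)*(g^4 + 8*g^3 + 19*g^2 + 12*g) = (g - 5)*(g - 2)*(g + 3)^2*(g^3 + 5*g^2 + 4*g) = g*(g - 5)*(g - 2)*(g + 3)^2*(g^2 + 5*g + 4) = g*(g - 5)*(g - 2)*(g + 3)^2*(g + 4)*(g + 1)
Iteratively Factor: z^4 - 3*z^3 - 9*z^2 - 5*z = (z + 1)*(z^3 - 4*z^2 - 5*z) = z*(z + 1)*(z^2 - 4*z - 5) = z*(z - 5)*(z + 1)*(z + 1)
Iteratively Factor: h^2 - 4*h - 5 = (h + 1)*(h - 5)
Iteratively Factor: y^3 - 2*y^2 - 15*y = (y + 3)*(y^2 - 5*y) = y*(y + 3)*(y - 5)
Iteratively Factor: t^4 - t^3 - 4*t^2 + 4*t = (t)*(t^3 - t^2 - 4*t + 4) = t*(t - 1)*(t^2 - 4) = t*(t - 1)*(t + 2)*(t - 2)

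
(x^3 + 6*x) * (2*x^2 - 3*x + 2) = 2*x^5 - 3*x^4 + 14*x^3 - 18*x^2 + 12*x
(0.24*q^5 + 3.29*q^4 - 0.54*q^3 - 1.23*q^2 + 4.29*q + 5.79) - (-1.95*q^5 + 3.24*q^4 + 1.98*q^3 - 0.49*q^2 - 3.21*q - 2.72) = 2.19*q^5 + 0.0499999999999998*q^4 - 2.52*q^3 - 0.74*q^2 + 7.5*q + 8.51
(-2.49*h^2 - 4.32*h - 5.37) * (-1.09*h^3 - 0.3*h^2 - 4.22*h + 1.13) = 2.7141*h^5 + 5.4558*h^4 + 17.6571*h^3 + 17.0277*h^2 + 17.7798*h - 6.0681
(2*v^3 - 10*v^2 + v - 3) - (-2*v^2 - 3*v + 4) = 2*v^3 - 8*v^2 + 4*v - 7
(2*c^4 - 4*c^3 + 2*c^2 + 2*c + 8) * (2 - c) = -2*c^5 + 8*c^4 - 10*c^3 + 2*c^2 - 4*c + 16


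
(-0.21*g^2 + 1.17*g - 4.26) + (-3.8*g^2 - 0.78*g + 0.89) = -4.01*g^2 + 0.39*g - 3.37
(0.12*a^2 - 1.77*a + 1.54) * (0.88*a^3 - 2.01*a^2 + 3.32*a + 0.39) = 0.1056*a^5 - 1.7988*a^4 + 5.3113*a^3 - 8.925*a^2 + 4.4225*a + 0.6006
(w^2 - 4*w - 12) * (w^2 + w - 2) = w^4 - 3*w^3 - 18*w^2 - 4*w + 24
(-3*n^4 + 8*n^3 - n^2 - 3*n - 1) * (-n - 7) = 3*n^5 + 13*n^4 - 55*n^3 + 10*n^2 + 22*n + 7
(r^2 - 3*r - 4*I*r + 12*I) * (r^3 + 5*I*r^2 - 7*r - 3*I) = r^5 - 3*r^4 + I*r^4 + 13*r^3 - 3*I*r^3 - 39*r^2 + 25*I*r^2 - 12*r - 75*I*r + 36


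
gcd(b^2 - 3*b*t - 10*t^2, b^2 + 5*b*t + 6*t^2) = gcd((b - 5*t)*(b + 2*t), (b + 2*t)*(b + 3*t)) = b + 2*t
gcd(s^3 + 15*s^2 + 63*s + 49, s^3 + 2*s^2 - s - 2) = s + 1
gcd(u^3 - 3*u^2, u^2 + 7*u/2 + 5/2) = 1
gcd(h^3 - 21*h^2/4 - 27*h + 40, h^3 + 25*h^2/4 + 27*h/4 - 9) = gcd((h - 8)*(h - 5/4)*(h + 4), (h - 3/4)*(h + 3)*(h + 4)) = h + 4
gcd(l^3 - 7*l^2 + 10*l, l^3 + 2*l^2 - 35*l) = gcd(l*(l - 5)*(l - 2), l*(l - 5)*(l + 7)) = l^2 - 5*l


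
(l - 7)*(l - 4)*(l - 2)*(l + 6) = l^4 - 7*l^3 - 28*l^2 + 244*l - 336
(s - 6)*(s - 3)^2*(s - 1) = s^4 - 13*s^3 + 57*s^2 - 99*s + 54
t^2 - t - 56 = (t - 8)*(t + 7)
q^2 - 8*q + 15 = (q - 5)*(q - 3)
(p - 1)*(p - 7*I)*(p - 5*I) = p^3 - p^2 - 12*I*p^2 - 35*p + 12*I*p + 35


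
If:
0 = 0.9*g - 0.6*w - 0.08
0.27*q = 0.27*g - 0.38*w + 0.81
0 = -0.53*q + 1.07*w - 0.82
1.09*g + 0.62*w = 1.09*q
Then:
No Solution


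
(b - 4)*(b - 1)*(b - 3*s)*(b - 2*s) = b^4 - 5*b^3*s - 5*b^3 + 6*b^2*s^2 + 25*b^2*s + 4*b^2 - 30*b*s^2 - 20*b*s + 24*s^2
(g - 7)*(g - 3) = g^2 - 10*g + 21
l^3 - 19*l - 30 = (l - 5)*(l + 2)*(l + 3)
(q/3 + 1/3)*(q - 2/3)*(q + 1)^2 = q^4/3 + 7*q^3/9 + q^2/3 - q/3 - 2/9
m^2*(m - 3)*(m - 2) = m^4 - 5*m^3 + 6*m^2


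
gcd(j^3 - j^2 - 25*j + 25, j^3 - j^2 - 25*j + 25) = j^3 - j^2 - 25*j + 25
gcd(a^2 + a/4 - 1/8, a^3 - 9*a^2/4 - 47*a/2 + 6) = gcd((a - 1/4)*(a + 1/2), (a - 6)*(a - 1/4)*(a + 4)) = a - 1/4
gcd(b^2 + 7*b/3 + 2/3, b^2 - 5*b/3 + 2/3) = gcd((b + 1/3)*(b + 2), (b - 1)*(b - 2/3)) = 1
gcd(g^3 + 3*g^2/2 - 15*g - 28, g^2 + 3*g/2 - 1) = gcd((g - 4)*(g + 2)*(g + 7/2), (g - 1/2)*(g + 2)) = g + 2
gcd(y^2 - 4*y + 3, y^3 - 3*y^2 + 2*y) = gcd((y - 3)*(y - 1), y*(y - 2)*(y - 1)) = y - 1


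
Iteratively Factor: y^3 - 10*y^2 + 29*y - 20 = (y - 1)*(y^2 - 9*y + 20) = (y - 5)*(y - 1)*(y - 4)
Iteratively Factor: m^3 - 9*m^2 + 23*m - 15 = (m - 1)*(m^2 - 8*m + 15) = (m - 5)*(m - 1)*(m - 3)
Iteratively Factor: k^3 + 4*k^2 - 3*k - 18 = (k - 2)*(k^2 + 6*k + 9) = (k - 2)*(k + 3)*(k + 3)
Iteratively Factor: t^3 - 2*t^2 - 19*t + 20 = (t - 5)*(t^2 + 3*t - 4) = (t - 5)*(t + 4)*(t - 1)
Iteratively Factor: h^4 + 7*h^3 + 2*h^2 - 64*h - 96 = (h + 2)*(h^3 + 5*h^2 - 8*h - 48) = (h + 2)*(h + 4)*(h^2 + h - 12) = (h - 3)*(h + 2)*(h + 4)*(h + 4)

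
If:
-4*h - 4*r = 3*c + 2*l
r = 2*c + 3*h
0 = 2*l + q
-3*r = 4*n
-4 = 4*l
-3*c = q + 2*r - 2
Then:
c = -6/23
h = 7/23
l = -1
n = -27/92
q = 2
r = 9/23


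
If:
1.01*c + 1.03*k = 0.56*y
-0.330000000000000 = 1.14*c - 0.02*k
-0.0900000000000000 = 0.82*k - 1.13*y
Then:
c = -0.28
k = 0.53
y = 0.46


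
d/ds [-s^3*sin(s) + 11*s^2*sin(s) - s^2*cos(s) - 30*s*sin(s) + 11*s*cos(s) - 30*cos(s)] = -s^3*cos(s) - 2*s^2*sin(s) + 11*s^2*cos(s) + 11*s*sin(s) - 32*s*cos(s) + 11*cos(s)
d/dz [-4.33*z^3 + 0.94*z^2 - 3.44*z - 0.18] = -12.99*z^2 + 1.88*z - 3.44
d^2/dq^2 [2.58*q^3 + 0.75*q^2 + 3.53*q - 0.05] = 15.48*q + 1.5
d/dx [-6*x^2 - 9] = -12*x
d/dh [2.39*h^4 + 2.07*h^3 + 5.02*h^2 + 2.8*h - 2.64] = 9.56*h^3 + 6.21*h^2 + 10.04*h + 2.8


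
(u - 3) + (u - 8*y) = 2*u - 8*y - 3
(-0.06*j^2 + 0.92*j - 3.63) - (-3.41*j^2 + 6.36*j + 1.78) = 3.35*j^2 - 5.44*j - 5.41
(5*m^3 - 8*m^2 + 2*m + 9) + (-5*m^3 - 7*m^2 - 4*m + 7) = -15*m^2 - 2*m + 16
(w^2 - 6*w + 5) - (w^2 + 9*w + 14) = -15*w - 9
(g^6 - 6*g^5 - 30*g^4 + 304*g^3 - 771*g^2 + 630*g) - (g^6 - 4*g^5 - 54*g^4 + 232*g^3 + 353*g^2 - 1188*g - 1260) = -2*g^5 + 24*g^4 + 72*g^3 - 1124*g^2 + 1818*g + 1260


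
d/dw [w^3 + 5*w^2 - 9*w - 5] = 3*w^2 + 10*w - 9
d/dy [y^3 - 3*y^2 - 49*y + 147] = 3*y^2 - 6*y - 49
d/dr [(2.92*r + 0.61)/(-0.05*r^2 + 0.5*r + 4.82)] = (0.146*r^2 + 0.0609999999999999*r + 13.7694)/(0.0025*r^4 - 0.05*r^3 - 0.232*r^2 + 4.82*r + 23.2324)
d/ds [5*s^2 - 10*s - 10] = 10*s - 10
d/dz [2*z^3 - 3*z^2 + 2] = 6*z*(z - 1)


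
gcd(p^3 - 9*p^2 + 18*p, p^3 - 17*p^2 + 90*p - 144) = p^2 - 9*p + 18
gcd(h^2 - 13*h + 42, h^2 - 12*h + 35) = h - 7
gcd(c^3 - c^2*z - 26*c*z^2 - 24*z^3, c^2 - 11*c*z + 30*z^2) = -c + 6*z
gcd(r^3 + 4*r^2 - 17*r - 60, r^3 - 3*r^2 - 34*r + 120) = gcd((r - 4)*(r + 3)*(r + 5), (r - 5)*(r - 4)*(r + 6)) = r - 4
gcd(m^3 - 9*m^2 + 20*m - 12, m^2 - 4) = m - 2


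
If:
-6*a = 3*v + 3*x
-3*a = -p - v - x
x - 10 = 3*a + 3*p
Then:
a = x/18 - 5/9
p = 5*x/18 - 25/9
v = 10/9 - 10*x/9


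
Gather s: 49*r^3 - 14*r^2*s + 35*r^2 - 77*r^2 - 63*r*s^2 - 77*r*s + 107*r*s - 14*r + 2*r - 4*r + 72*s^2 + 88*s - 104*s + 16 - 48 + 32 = 49*r^3 - 42*r^2 - 16*r + s^2*(72 - 63*r) + s*(-14*r^2 + 30*r - 16)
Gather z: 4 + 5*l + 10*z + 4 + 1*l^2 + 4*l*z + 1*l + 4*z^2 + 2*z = l^2 + 6*l + 4*z^2 + z*(4*l + 12) + 8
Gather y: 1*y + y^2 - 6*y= y^2 - 5*y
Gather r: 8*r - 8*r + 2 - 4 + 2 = 0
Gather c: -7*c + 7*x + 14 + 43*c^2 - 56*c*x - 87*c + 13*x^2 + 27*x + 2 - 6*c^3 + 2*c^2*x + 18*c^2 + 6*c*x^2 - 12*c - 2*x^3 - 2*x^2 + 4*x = -6*c^3 + c^2*(2*x + 61) + c*(6*x^2 - 56*x - 106) - 2*x^3 + 11*x^2 + 38*x + 16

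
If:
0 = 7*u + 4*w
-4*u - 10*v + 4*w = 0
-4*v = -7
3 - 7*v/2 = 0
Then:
No Solution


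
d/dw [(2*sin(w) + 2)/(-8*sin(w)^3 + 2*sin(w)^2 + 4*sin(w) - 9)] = 2*(16*sin(w)^3 + 22*sin(w)^2 - 4*sin(w) - 13)*cos(w)/(2*sin(w) - 2*sin(3*w) + cos(2*w) + 8)^2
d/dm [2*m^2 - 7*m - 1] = 4*m - 7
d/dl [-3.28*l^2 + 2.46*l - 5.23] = 2.46 - 6.56*l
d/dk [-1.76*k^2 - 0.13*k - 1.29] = -3.52*k - 0.13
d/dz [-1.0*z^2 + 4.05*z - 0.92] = 4.05 - 2.0*z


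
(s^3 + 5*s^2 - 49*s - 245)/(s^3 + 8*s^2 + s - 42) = (s^2 - 2*s - 35)/(s^2 + s - 6)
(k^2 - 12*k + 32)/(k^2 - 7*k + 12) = (k - 8)/(k - 3)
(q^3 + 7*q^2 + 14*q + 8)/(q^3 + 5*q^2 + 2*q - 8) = (q + 1)/(q - 1)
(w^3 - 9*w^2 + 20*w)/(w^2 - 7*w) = (w^2 - 9*w + 20)/(w - 7)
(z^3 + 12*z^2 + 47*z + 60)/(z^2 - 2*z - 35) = (z^2 + 7*z + 12)/(z - 7)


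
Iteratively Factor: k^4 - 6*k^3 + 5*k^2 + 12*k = (k + 1)*(k^3 - 7*k^2 + 12*k) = (k - 3)*(k + 1)*(k^2 - 4*k) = k*(k - 3)*(k + 1)*(k - 4)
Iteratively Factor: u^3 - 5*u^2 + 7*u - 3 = (u - 1)*(u^2 - 4*u + 3) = (u - 1)^2*(u - 3)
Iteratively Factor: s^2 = (s)*(s)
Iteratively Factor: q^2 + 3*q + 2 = (q + 2)*(q + 1)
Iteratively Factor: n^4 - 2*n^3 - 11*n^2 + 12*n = (n + 3)*(n^3 - 5*n^2 + 4*n) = (n - 4)*(n + 3)*(n^2 - n) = (n - 4)*(n - 1)*(n + 3)*(n)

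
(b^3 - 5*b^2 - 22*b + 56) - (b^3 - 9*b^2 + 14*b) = 4*b^2 - 36*b + 56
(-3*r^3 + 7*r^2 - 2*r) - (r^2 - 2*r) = -3*r^3 + 6*r^2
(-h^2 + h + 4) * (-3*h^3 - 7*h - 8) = 3*h^5 - 3*h^4 - 5*h^3 + h^2 - 36*h - 32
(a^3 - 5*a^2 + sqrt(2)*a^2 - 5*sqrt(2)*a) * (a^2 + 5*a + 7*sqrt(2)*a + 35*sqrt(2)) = a^5 + 8*sqrt(2)*a^4 - 11*a^3 - 200*sqrt(2)*a^2 - 350*a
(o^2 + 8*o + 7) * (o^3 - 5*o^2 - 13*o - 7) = o^5 + 3*o^4 - 46*o^3 - 146*o^2 - 147*o - 49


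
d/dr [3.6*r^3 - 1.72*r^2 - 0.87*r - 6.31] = 10.8*r^2 - 3.44*r - 0.87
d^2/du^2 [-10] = 0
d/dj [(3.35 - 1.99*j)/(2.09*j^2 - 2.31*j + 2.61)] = (4.1591*j^2 - 14.003*j + 2.5446)/(4.3681*j^4 - 9.6558*j^3 + 16.2459*j^2 - 12.0582*j + 6.8121)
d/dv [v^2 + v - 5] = 2*v + 1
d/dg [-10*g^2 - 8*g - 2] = -20*g - 8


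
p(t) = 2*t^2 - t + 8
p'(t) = 4*t - 1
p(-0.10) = 8.12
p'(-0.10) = -1.40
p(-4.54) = 53.76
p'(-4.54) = -19.16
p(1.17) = 9.57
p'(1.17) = 3.68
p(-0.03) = 8.03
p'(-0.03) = -1.12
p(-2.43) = 22.24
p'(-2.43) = -10.72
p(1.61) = 11.57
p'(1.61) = 5.44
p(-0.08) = 8.09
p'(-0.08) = -1.32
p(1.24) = 9.84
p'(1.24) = 3.96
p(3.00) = 23.00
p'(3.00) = 11.00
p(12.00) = 284.00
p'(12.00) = 47.00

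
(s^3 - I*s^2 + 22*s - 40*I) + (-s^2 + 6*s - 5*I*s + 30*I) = s^3 - s^2 - I*s^2 + 28*s - 5*I*s - 10*I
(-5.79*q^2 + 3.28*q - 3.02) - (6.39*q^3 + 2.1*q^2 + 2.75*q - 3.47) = -6.39*q^3 - 7.89*q^2 + 0.53*q + 0.45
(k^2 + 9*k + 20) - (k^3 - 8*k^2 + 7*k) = -k^3 + 9*k^2 + 2*k + 20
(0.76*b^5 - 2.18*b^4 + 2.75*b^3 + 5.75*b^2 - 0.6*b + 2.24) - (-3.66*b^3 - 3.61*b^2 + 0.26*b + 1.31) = 0.76*b^5 - 2.18*b^4 + 6.41*b^3 + 9.36*b^2 - 0.86*b + 0.93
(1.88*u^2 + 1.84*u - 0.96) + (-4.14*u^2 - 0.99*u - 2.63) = -2.26*u^2 + 0.85*u - 3.59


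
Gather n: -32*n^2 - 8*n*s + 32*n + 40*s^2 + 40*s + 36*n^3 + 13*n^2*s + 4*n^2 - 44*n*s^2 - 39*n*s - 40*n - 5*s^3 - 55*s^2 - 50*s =36*n^3 + n^2*(13*s - 28) + n*(-44*s^2 - 47*s - 8) - 5*s^3 - 15*s^2 - 10*s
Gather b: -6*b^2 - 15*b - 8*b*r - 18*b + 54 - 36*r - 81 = -6*b^2 + b*(-8*r - 33) - 36*r - 27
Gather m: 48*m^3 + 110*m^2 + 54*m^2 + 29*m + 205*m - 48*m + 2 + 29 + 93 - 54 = 48*m^3 + 164*m^2 + 186*m + 70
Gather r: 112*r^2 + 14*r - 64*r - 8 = 112*r^2 - 50*r - 8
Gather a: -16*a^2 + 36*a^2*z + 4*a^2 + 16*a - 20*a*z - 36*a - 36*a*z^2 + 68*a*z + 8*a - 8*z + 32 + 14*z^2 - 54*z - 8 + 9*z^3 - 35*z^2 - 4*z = a^2*(36*z - 12) + a*(-36*z^2 + 48*z - 12) + 9*z^3 - 21*z^2 - 66*z + 24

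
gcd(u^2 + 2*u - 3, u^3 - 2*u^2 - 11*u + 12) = u^2 + 2*u - 3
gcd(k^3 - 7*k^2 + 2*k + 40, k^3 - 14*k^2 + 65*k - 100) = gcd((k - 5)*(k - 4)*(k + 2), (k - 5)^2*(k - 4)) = k^2 - 9*k + 20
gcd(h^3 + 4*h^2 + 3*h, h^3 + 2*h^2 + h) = h^2 + h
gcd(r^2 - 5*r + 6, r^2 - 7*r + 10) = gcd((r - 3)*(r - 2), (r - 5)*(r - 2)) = r - 2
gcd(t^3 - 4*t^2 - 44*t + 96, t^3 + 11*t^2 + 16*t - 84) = t^2 + 4*t - 12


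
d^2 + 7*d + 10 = (d + 2)*(d + 5)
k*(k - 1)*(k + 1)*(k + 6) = k^4 + 6*k^3 - k^2 - 6*k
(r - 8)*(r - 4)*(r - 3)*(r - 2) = r^4 - 17*r^3 + 98*r^2 - 232*r + 192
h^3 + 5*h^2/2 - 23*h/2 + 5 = (h - 2)*(h - 1/2)*(h + 5)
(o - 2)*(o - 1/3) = o^2 - 7*o/3 + 2/3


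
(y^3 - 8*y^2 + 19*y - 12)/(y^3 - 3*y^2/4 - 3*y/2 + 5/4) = 4*(y^2 - 7*y + 12)/(4*y^2 + y - 5)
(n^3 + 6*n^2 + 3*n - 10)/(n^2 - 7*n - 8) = (-n^3 - 6*n^2 - 3*n + 10)/(-n^2 + 7*n + 8)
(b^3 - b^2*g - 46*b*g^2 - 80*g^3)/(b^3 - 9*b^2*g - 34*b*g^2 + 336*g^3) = (b^2 + 7*b*g + 10*g^2)/(b^2 - b*g - 42*g^2)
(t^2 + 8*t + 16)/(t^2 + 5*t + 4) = (t + 4)/(t + 1)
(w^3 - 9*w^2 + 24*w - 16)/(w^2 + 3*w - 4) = (w^2 - 8*w + 16)/(w + 4)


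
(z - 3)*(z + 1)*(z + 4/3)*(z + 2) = z^4 + 4*z^3/3 - 7*z^2 - 46*z/3 - 8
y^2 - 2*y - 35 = (y - 7)*(y + 5)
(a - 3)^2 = a^2 - 6*a + 9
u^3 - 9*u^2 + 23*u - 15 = (u - 5)*(u - 3)*(u - 1)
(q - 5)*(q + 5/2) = q^2 - 5*q/2 - 25/2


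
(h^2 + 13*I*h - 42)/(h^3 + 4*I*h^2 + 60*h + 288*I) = (h + 7*I)/(h^2 - 2*I*h + 48)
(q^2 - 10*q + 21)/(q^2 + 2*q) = (q^2 - 10*q + 21)/(q*(q + 2))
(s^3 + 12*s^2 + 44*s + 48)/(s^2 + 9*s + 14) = (s^2 + 10*s + 24)/(s + 7)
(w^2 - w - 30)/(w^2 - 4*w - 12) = (w + 5)/(w + 2)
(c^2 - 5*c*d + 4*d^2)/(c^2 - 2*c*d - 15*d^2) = (-c^2 + 5*c*d - 4*d^2)/(-c^2 + 2*c*d + 15*d^2)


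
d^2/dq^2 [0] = 0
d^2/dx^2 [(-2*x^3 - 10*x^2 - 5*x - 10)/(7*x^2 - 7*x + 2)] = 46*(-35*x^3 - 42*x^2 + 72*x - 20)/(343*x^6 - 1029*x^5 + 1323*x^4 - 931*x^3 + 378*x^2 - 84*x + 8)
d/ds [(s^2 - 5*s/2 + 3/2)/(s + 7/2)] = (4*s^2 + 28*s - 41)/(4*s^2 + 28*s + 49)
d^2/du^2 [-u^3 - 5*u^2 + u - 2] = -6*u - 10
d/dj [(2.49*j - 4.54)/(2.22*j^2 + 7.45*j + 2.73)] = (-5.5278*j^2 + 20.1576*j + 40.6207)/(4.9284*j^4 + 33.078*j^3 + 67.6237*j^2 + 40.677*j + 7.4529)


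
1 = 1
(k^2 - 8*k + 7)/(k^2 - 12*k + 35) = (k - 1)/(k - 5)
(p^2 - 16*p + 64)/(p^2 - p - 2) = (-p^2 + 16*p - 64)/(-p^2 + p + 2)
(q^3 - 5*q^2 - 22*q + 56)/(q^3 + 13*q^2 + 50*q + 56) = (q^2 - 9*q + 14)/(q^2 + 9*q + 14)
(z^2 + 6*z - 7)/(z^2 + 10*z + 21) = (z - 1)/(z + 3)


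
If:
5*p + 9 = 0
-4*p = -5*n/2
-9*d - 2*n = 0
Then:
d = 16/25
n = -72/25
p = -9/5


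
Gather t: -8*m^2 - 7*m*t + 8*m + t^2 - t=-8*m^2 + 8*m + t^2 + t*(-7*m - 1)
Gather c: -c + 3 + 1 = 4 - c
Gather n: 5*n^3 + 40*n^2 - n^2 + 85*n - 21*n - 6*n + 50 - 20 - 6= 5*n^3 + 39*n^2 + 58*n + 24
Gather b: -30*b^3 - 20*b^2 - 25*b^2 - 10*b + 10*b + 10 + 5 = -30*b^3 - 45*b^2 + 15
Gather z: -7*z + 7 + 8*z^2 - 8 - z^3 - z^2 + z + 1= -z^3 + 7*z^2 - 6*z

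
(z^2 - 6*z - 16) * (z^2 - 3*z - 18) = z^4 - 9*z^3 - 16*z^2 + 156*z + 288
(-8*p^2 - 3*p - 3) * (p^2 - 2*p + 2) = -8*p^4 + 13*p^3 - 13*p^2 - 6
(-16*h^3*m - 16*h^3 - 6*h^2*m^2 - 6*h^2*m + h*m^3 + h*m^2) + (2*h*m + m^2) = -16*h^3*m - 16*h^3 - 6*h^2*m^2 - 6*h^2*m + h*m^3 + h*m^2 + 2*h*m + m^2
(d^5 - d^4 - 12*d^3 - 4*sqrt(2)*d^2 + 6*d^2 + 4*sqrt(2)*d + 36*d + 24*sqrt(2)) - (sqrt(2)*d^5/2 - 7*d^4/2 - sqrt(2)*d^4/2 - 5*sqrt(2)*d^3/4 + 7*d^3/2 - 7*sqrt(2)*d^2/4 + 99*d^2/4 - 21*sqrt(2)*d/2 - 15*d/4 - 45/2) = -sqrt(2)*d^5/2 + d^5 + sqrt(2)*d^4/2 + 5*d^4/2 - 31*d^3/2 + 5*sqrt(2)*d^3/4 - 75*d^2/4 - 9*sqrt(2)*d^2/4 + 29*sqrt(2)*d/2 + 159*d/4 + 45/2 + 24*sqrt(2)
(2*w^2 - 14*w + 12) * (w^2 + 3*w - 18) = 2*w^4 - 8*w^3 - 66*w^2 + 288*w - 216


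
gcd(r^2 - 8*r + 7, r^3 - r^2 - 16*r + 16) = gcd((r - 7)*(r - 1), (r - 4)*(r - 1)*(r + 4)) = r - 1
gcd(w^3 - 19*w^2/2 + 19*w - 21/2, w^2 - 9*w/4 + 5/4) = w - 1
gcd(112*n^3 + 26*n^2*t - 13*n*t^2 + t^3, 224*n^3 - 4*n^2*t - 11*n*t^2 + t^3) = 56*n^2 - 15*n*t + t^2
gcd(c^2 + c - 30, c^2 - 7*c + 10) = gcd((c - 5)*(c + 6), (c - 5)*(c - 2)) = c - 5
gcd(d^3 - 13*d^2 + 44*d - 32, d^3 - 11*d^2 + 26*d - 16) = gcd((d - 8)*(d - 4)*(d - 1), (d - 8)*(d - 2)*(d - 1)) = d^2 - 9*d + 8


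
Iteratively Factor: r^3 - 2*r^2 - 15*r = (r - 5)*(r^2 + 3*r) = r*(r - 5)*(r + 3)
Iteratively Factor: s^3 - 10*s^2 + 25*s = (s)*(s^2 - 10*s + 25) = s*(s - 5)*(s - 5)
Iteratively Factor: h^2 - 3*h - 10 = (h - 5)*(h + 2)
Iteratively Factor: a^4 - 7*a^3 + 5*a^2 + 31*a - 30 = (a - 1)*(a^3 - 6*a^2 - a + 30) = (a - 3)*(a - 1)*(a^2 - 3*a - 10) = (a - 5)*(a - 3)*(a - 1)*(a + 2)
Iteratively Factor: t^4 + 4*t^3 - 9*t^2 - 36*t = (t + 3)*(t^3 + t^2 - 12*t) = (t - 3)*(t + 3)*(t^2 + 4*t) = (t - 3)*(t + 3)*(t + 4)*(t)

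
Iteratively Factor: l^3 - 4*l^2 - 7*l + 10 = (l - 1)*(l^2 - 3*l - 10) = (l - 5)*(l - 1)*(l + 2)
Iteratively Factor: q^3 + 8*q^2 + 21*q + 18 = (q + 3)*(q^2 + 5*q + 6) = (q + 2)*(q + 3)*(q + 3)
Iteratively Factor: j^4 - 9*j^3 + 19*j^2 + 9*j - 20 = (j - 5)*(j^3 - 4*j^2 - j + 4) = (j - 5)*(j - 4)*(j^2 - 1) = (j - 5)*(j - 4)*(j - 1)*(j + 1)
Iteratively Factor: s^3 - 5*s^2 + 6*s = (s - 3)*(s^2 - 2*s) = (s - 3)*(s - 2)*(s)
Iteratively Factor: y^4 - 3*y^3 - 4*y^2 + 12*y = (y - 2)*(y^3 - y^2 - 6*y) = (y - 3)*(y - 2)*(y^2 + 2*y) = (y - 3)*(y - 2)*(y + 2)*(y)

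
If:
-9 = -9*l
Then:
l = 1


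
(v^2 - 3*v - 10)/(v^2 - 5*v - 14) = (v - 5)/(v - 7)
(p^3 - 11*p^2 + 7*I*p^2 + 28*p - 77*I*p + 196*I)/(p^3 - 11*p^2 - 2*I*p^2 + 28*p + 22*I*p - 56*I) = (p + 7*I)/(p - 2*I)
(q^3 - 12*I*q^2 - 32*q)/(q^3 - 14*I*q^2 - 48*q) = (q - 4*I)/(q - 6*I)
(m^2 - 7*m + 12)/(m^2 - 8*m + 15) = (m - 4)/(m - 5)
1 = 1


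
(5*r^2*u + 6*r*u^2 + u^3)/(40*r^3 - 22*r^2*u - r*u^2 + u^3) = u*(r + u)/(8*r^2 - 6*r*u + u^2)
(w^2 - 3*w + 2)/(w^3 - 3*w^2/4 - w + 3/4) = 4*(w - 2)/(4*w^2 + w - 3)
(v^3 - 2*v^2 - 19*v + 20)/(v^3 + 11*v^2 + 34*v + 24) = (v^2 - 6*v + 5)/(v^2 + 7*v + 6)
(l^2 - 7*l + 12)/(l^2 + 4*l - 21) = (l - 4)/(l + 7)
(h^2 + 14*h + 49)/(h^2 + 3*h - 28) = (h + 7)/(h - 4)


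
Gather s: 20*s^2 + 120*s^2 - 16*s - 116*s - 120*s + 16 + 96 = 140*s^2 - 252*s + 112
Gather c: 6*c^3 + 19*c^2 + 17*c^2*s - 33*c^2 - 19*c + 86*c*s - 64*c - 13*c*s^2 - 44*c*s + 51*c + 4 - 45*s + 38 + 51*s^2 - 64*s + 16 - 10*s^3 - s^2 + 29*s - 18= 6*c^3 + c^2*(17*s - 14) + c*(-13*s^2 + 42*s - 32) - 10*s^3 + 50*s^2 - 80*s + 40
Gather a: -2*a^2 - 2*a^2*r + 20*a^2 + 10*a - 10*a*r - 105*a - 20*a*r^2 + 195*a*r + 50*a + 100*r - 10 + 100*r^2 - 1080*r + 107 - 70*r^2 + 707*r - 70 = a^2*(18 - 2*r) + a*(-20*r^2 + 185*r - 45) + 30*r^2 - 273*r + 27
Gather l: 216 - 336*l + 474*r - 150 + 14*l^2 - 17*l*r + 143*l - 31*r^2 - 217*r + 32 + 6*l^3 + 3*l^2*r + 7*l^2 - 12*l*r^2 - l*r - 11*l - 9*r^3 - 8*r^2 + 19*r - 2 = 6*l^3 + l^2*(3*r + 21) + l*(-12*r^2 - 18*r - 204) - 9*r^3 - 39*r^2 + 276*r + 96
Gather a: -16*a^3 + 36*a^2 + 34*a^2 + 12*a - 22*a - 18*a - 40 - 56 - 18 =-16*a^3 + 70*a^2 - 28*a - 114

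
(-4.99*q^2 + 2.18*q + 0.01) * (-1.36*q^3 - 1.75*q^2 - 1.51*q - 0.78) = 6.7864*q^5 + 5.7677*q^4 + 3.7063*q^3 + 0.5829*q^2 - 1.7155*q - 0.0078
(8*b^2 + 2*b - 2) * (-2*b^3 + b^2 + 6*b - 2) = -16*b^5 + 4*b^4 + 54*b^3 - 6*b^2 - 16*b + 4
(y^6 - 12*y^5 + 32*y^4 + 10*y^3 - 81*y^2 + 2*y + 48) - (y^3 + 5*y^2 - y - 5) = y^6 - 12*y^5 + 32*y^4 + 9*y^3 - 86*y^2 + 3*y + 53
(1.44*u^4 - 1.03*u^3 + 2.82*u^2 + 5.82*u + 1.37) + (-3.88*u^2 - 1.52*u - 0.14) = 1.44*u^4 - 1.03*u^3 - 1.06*u^2 + 4.3*u + 1.23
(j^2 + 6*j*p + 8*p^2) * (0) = 0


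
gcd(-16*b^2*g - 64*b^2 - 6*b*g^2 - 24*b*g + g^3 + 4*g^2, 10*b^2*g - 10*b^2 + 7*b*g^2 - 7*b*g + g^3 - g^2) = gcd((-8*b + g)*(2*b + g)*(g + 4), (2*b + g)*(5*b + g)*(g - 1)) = 2*b + g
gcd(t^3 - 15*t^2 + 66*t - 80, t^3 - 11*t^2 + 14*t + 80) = t^2 - 13*t + 40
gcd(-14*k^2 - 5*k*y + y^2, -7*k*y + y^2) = -7*k + y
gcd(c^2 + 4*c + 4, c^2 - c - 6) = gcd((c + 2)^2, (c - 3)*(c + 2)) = c + 2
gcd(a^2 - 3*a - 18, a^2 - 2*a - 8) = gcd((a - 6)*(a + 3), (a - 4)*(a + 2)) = 1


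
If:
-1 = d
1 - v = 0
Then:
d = -1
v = 1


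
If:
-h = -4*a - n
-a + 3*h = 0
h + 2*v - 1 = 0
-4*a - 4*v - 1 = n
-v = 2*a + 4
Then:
No Solution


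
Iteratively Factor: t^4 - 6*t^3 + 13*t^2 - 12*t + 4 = (t - 1)*(t^3 - 5*t^2 + 8*t - 4) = (t - 1)^2*(t^2 - 4*t + 4) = (t - 2)*(t - 1)^2*(t - 2)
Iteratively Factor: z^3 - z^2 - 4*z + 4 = (z + 2)*(z^2 - 3*z + 2) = (z - 2)*(z + 2)*(z - 1)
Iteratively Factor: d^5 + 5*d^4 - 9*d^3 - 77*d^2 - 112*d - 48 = (d + 3)*(d^4 + 2*d^3 - 15*d^2 - 32*d - 16) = (d + 3)*(d + 4)*(d^3 - 2*d^2 - 7*d - 4) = (d - 4)*(d + 3)*(d + 4)*(d^2 + 2*d + 1) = (d - 4)*(d + 1)*(d + 3)*(d + 4)*(d + 1)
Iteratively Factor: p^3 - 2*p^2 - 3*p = (p + 1)*(p^2 - 3*p) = p*(p + 1)*(p - 3)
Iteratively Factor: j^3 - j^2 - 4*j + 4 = (j - 2)*(j^2 + j - 2) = (j - 2)*(j + 2)*(j - 1)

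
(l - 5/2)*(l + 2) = l^2 - l/2 - 5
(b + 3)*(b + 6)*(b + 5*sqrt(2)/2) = b^3 + 5*sqrt(2)*b^2/2 + 9*b^2 + 18*b + 45*sqrt(2)*b/2 + 45*sqrt(2)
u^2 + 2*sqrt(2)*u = u*(u + 2*sqrt(2))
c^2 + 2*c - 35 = (c - 5)*(c + 7)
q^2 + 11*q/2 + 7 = (q + 2)*(q + 7/2)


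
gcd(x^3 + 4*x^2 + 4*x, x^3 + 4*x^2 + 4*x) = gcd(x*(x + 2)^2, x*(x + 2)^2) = x^3 + 4*x^2 + 4*x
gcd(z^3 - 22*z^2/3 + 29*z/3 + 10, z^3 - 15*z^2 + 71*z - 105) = z^2 - 8*z + 15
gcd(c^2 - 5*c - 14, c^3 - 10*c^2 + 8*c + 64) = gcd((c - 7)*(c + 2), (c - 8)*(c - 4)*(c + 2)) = c + 2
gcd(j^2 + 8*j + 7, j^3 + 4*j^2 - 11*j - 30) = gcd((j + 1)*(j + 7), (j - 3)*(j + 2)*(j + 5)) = 1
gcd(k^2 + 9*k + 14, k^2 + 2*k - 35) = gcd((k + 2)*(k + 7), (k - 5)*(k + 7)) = k + 7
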